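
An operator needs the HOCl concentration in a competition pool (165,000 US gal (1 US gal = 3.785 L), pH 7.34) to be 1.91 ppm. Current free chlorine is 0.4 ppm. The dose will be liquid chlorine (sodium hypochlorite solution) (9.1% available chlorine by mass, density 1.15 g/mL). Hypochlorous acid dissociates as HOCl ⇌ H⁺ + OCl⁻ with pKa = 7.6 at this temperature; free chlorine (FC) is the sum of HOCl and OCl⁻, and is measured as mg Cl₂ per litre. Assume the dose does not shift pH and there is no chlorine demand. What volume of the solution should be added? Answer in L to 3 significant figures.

Volume: 165,000 US gal × 3.785 L/gal = 624,525 L.
[OCl⁻]/[HOCl] = 10^(pH − pKa) = 10^(7.34 − 7.6) = 0.5495; fraction as HOCl = 1/(1 + 0.5495) = 0.6454.
Free chlorine required for 1.91 ppm HOCl: 1.91 / 0.6454 = 2.96 ppm.
FC to add: 2.96 − 0.4 = 2.56 mg/L as Cl₂.
Cl₂ equivalent: 2.56 mg/L × 624,525 L = 1599 g.
Product at 9.1% available Cl: 1599 / 0.091 = 17,570 g.
Volume: 17,570 g ÷ 1.15 g/mL = 15,280 mL.

15.3 L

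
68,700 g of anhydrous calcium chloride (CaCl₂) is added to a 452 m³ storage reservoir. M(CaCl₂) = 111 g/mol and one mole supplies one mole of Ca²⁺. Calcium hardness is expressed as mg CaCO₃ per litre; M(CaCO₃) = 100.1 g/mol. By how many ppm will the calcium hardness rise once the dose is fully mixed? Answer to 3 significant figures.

Volume: 452 m³ = 452,000 L.
Moles of Ca²⁺: 68,700 g ÷ 111 g/mol = 618.9 mol.
As CaCO₃: 618.9 mol × 100.1 g/mol = 61,950 g.
Rise: 61,950 g / 452,000 L × 1000 = 137.1 mg/L.

137 ppm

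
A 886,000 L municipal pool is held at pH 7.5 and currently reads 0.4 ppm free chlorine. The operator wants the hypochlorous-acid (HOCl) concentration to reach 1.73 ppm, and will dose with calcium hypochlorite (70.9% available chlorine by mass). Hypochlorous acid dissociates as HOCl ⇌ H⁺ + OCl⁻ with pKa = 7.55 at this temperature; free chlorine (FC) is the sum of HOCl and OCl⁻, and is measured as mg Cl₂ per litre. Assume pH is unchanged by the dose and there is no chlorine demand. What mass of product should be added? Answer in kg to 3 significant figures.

[OCl⁻]/[HOCl] = 10^(pH − pKa) = 10^(7.5 − 7.55) = 0.8913; fraction as HOCl = 1/(1 + 0.8913) = 0.5288.
Free chlorine required for 1.73 ppm HOCl: 1.73 / 0.5288 = 3.272 ppm.
FC to add: 3.272 − 0.4 = 2.872 mg/L as Cl₂.
Cl₂ equivalent: 2.872 mg/L × 886,000 L = 2544 g.
Product at 70.9% available Cl: 2544 / 0.709 = 3589 g.

3.59 kg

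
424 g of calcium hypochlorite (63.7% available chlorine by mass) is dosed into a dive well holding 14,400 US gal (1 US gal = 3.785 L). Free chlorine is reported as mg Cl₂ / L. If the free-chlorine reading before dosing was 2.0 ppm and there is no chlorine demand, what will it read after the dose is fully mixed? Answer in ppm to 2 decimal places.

Volume: 14,400 US gal × 3.785 L/gal = 54,504 L.
Available chlorine delivered: 424 g × 0.637 = 270.1 g as Cl₂.
Concentration rise: 270.1 g / 54,504 L = 4.955 mg/L = 4.96 ppm.
Final FC: 2.0 + 4.96 = 6.96 ppm.

6.96 ppm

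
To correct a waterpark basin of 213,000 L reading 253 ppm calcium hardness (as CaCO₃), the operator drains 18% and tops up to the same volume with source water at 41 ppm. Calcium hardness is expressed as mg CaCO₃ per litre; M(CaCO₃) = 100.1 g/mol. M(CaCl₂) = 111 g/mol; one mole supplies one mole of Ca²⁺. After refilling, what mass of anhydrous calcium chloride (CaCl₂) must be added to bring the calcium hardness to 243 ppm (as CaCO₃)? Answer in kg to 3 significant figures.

After draining 18% and refilling: 253 × 0.82 + 41 × 0.18 = 214.84 ppm.
Deficit to target: 243 − 214.84 = 28.16 mg/L.
As CaCO₃: 28.16 mg/L × 213,000 L = 5998 g; ÷ 100.1 = 59.92 mol Ca²⁺.
Mass: 59.92 × 111 = 6651 g.

6.65 kg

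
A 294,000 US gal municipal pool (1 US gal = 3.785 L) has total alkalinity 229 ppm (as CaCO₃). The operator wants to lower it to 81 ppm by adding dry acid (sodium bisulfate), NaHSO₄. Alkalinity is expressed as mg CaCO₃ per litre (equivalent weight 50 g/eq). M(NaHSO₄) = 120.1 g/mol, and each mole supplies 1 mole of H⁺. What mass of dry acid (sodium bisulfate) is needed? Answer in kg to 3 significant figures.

396 kg

Volume: 294,000 US gal × 3.785 L/gal = 1,112,790 L.
Alkalinity to neutralize: (229 − 81) = 148 mg/L as CaCO₃ × 1,112,790 L = 164,700 g as CaCO₃.
Equivalents of H⁺ required: 164,700 ÷ 50 g/eq = 3294 eq = 3294 mol NaHSO₄.
Mass of NaHSO₄: 3294 × 120.1 = 395,600 g.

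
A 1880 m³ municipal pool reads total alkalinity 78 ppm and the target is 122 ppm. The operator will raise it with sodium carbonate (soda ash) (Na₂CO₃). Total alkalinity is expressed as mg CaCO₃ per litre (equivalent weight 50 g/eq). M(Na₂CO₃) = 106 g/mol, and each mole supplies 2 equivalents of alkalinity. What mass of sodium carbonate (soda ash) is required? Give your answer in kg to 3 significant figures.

87.7 kg

Volume: 1880 m³ = 1,880,000 L.
Alkalinity to add: (122 − 78) = 44 mg/L as CaCO₃ × 1,880,000 L = 82,720 g as CaCO₃.
Equivalents: 82,720 g ÷ 50 g/eq = 1654 eq.
Each mole of Na₂CO₃ supplies 2 eq, so 1654 / 2 = 827.2 mol.
Mass: 827.2 mol × 106 g/mol = 87,680 g.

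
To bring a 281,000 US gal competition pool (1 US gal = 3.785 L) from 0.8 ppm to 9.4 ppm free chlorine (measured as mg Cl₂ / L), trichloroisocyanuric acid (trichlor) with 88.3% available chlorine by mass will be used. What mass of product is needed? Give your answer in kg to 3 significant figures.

Volume: 281,000 US gal × 3.785 L/gal = 1,063,585 L.
Chlorine deficit: 9.4 − 0.8 = 8.6 ppm = 8.6 mg/L as Cl₂.
Cl₂ equivalent needed: 8.6 mg/L × 1,063,585 L = 9,147,000 mg = 9147 g.
Product at 88.3% available chlorine: 9147 / 0.883 = 10,360 g.

10.4 kg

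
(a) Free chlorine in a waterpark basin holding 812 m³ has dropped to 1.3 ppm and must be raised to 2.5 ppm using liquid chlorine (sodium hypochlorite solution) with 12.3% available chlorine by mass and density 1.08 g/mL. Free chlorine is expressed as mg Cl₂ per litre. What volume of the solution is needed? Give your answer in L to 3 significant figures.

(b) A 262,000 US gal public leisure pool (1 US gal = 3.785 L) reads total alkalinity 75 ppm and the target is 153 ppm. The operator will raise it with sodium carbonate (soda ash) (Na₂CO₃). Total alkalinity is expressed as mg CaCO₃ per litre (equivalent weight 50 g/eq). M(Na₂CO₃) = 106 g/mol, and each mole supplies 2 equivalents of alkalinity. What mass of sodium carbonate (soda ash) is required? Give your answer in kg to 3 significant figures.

(a) 7.34 L; (b) 82.0 kg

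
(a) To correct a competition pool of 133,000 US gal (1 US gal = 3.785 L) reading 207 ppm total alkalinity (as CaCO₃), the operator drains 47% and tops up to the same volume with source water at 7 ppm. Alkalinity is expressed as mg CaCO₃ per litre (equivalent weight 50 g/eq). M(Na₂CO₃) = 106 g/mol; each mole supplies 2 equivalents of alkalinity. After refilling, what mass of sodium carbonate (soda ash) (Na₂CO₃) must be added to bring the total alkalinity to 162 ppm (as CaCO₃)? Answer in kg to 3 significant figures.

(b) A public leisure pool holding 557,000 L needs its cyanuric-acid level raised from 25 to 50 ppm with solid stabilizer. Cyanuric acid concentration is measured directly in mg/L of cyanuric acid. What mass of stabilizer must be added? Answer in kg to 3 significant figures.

(a) 26.1 kg; (b) 13.9 kg

(a) Volume: 133,000 US gal × 3.785 L/gal = 503,405 L.
(a) After draining 47% and refilling: 207 × 0.53 + 7 × 0.47 = 113 ppm.
(a) Deficit to target: 162 − 113 = 49 mg/L.
(a) As CaCO₃: 49 mg/L × 503,405 L = 24,670 g; ÷ 50 g/eq ÷ 2 = 246.7 mol Na₂CO₃.
(a) Mass: 246.7 × 106 = 26,150 g.

(b) CYA to add: (50 − 25) = 25 mg/L × 557,000 L = 13,920 g cyanuric acid.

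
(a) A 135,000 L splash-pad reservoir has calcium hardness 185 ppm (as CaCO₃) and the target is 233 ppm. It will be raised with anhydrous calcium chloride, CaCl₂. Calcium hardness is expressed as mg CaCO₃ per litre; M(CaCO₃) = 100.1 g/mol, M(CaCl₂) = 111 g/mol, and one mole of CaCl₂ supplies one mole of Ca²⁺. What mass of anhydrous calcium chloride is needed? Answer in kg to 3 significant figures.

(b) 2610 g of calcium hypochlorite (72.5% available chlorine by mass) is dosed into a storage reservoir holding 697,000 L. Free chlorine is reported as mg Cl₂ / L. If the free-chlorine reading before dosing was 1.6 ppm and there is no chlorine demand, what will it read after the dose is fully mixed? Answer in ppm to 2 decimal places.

(a) 7.19 kg; (b) 4.31 ppm

(a) Hardness to add: (233 − 185) = 48 mg/L as CaCO₃ × 135,000 L = 6480 g as CaCO₃.
(a) Moles of Ca²⁺ (1 mol Ca²⁺ ≡ 1 mol CaCO₃): 6480 / 100.1 g/mol = 64.74 mol.
(a) Mass of CaCl₂: 64.74 × 111 = 7186 g.

(b) Available chlorine delivered: 2610 g × 0.725 = 1892 g as Cl₂.
(b) Concentration rise: 1892 g / 697,000 L = 2.715 mg/L = 2.71 ppm.
(b) Final FC: 1.6 + 2.71 = 4.31 ppm.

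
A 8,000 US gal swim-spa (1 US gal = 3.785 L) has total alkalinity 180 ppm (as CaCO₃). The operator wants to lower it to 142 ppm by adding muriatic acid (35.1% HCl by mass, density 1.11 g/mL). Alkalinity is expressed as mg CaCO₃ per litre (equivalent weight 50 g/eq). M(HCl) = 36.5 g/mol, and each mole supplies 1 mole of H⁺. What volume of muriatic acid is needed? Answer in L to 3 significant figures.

2.16 L

Volume: 8,000 US gal × 3.785 L/gal = 30,280 L.
Alkalinity to neutralize: (180 − 142) = 38 mg/L as CaCO₃ × 30,280 L = 1151 g as CaCO₃.
Equivalents of H⁺ required: 1151 ÷ 50 g/eq = 23.01 eq = 23.01 mol HCl.
Mass of HCl: 23.01 × 36.5 = 840 g.
Mass of 35.1% solution: 840 / 0.351 = 2393 g.
Volume: 2393 g ÷ 1.11 g/mL = 2156 mL.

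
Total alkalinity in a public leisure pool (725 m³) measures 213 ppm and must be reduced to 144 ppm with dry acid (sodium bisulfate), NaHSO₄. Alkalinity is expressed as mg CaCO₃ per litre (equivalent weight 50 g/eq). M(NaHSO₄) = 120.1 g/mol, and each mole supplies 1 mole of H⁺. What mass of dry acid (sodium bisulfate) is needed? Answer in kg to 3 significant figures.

120 kg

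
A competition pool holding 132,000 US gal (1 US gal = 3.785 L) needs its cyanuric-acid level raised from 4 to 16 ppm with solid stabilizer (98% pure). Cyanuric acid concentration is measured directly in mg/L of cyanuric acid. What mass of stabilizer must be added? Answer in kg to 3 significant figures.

6.12 kg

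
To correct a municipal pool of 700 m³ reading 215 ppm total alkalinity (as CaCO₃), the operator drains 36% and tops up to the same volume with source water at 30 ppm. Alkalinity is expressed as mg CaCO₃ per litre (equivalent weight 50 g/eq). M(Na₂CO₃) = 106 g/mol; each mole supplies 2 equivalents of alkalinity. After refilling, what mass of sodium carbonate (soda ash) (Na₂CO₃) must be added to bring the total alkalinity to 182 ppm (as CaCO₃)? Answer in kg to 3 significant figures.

24.9 kg

Volume: 700 m³ = 700,000 L.
After draining 36% and refilling: 215 × 0.64 + 30 × 0.36 = 148.4 ppm.
Deficit to target: 182 − 148.4 = 33.6 mg/L.
As CaCO₃: 33.6 mg/L × 700,000 L = 23,520 g; ÷ 50 g/eq ÷ 2 = 235.2 mol Na₂CO₃.
Mass: 235.2 × 106 = 24,930 g.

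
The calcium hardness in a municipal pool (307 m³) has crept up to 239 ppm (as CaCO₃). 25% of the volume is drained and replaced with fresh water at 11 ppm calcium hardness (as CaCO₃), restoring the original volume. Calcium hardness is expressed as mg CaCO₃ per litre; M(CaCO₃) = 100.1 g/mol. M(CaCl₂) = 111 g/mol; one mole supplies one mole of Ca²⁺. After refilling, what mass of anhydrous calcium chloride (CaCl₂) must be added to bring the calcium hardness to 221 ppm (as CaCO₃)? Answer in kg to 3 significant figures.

Volume: 307 m³ = 307,000 L.
After draining 25% and refilling: 239 × 0.75 + 11 × 0.25 = 182 ppm.
Deficit to target: 221 − 182 = 39 mg/L.
As CaCO₃: 39 mg/L × 307,000 L = 11,970 g; ÷ 100.1 = 119.6 mol Ca²⁺.
Mass: 119.6 × 111 = 13,280 g.

13.3 kg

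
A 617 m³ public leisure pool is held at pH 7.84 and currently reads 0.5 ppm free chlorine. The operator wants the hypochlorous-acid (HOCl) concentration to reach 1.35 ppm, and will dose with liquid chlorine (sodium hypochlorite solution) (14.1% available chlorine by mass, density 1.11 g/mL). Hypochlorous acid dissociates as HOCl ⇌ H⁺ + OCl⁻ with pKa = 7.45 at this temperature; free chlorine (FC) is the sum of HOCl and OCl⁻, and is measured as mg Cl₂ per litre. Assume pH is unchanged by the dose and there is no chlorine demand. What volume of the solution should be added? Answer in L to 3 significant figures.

16.4 L

Volume: 617 m³ = 617,000 L.
[OCl⁻]/[HOCl] = 10^(pH − pKa) = 10^(7.84 − 7.45) = 2.455; fraction as HOCl = 1/(1 + 2.455) = 0.2895.
Free chlorine required for 1.35 ppm HOCl: 1.35 / 0.2895 = 4.664 ppm.
FC to add: 4.664 − 0.5 = 4.164 mg/L as Cl₂.
Cl₂ equivalent: 4.164 mg/L × 617,000 L = 2569 g.
Product at 14.1% available Cl: 2569 / 0.141 = 18,220 g.
Volume: 18,220 g ÷ 1.11 g/mL = 16,410 mL.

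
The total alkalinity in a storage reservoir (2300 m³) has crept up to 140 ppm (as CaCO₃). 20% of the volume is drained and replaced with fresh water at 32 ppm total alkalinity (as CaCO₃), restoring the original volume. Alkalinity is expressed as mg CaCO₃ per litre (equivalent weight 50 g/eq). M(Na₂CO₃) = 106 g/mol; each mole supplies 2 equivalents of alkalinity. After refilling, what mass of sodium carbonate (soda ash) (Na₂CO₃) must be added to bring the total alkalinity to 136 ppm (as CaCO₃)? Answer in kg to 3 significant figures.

42.9 kg

Volume: 2300 m³ = 2,300,000 L.
After draining 20% and refilling: 140 × 0.80 + 32 × 0.20 = 118.4 ppm.
Deficit to target: 136 − 118.4 = 17.6 mg/L.
As CaCO₃: 17.6 mg/L × 2,300,000 L = 40,480 g; ÷ 50 g/eq ÷ 2 = 404.8 mol Na₂CO₃.
Mass: 404.8 × 106 = 42,910 g.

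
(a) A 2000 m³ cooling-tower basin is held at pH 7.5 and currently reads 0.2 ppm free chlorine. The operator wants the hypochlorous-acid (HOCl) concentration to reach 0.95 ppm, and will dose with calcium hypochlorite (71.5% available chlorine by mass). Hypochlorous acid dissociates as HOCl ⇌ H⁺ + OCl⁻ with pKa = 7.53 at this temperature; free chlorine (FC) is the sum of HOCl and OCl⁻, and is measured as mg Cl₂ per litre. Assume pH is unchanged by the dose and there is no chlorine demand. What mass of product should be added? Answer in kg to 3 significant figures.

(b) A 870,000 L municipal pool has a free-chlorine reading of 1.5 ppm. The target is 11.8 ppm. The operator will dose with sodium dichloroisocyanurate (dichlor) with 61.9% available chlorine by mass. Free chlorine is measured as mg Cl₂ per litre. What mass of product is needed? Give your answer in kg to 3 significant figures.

(a) 4.58 kg; (b) 14.5 kg

(a) Volume: 2000 m³ = 2,000,000 L.
(a) [OCl⁻]/[HOCl] = 10^(pH − pKa) = 10^(7.5 − 7.53) = 0.9333; fraction as HOCl = 1/(1 + 0.9333) = 0.5173.
(a) Free chlorine required for 0.95 ppm HOCl: 0.95 / 0.5173 = 1.837 ppm.
(a) FC to add: 1.837 − 0.2 = 1.637 mg/L as Cl₂.
(a) Cl₂ equivalent: 1.637 mg/L × 2,000,000 L = 3273 g.
(a) Product at 71.5% available Cl: 3273 / 0.715 = 4578 g.

(b) Chlorine deficit: 11.8 − 1.5 = 10.3 ppm = 10.3 mg/L as Cl₂.
(b) Cl₂ equivalent needed: 10.3 mg/L × 870,000 L = 8,961,000 mg = 8961 g.
(b) Product at 61.9% available chlorine: 8961 / 0.619 = 14,480 g.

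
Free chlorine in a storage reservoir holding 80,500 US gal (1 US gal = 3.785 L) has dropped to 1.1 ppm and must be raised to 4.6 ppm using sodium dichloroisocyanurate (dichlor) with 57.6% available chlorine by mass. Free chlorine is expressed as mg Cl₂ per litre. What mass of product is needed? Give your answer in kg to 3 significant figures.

1.85 kg

Volume: 80,500 US gal × 3.785 L/gal = 304,692 L.
Chlorine deficit: 4.6 − 1.1 = 3.5 ppm = 3.5 mg/L as Cl₂.
Cl₂ equivalent needed: 3.5 mg/L × 304,692 L = 1,066,000 mg = 1066 g.
Product at 57.6% available chlorine: 1066 / 0.576 = 1851 g.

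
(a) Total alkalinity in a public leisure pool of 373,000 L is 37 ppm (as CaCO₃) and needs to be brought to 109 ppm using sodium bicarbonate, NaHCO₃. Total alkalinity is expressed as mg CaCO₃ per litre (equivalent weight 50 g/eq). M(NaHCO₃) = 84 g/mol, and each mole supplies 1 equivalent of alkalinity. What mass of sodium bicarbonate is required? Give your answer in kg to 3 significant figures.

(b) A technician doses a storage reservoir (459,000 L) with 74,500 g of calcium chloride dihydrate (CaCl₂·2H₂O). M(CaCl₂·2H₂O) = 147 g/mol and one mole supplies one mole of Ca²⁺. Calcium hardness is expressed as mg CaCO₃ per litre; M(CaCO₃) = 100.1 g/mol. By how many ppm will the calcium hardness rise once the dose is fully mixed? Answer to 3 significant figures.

(a) Alkalinity to add: (109 − 37) = 72 mg/L as CaCO₃ × 373,000 L = 26,860 g as CaCO₃.
(a) Equivalents: 26,860 g ÷ 50 g/eq = 537.1 eq.
(a) NaHCO₃ supplies 1 eq per mole → 537.1 mol.
(a) Mass: 537.1 mol × 84 g/mol = 45,120 g.

(b) Moles of Ca²⁺: 74,500 g ÷ 147 g/mol = 506.8 mol.
(b) As CaCO₃: 506.8 mol × 100.1 g/mol = 50,730 g.
(b) Rise: 50,730 g / 459,000 L × 1000 = 110.5 mg/L.

(a) 45.1 kg; (b) 111 ppm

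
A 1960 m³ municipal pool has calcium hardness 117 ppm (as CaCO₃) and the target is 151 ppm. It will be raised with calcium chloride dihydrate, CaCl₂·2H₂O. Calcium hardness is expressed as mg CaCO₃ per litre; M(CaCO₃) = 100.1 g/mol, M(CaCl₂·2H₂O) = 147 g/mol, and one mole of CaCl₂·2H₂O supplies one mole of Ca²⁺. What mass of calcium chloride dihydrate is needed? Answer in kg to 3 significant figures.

97.9 kg

Volume: 1960 m³ = 1,960,000 L.
Hardness to add: (151 − 117) = 34 mg/L as CaCO₃ × 1,960,000 L = 66,640 g as CaCO₃.
Moles of Ca²⁺ (1 mol Ca²⁺ ≡ 1 mol CaCO₃): 66,640 / 100.1 g/mol = 665.7 mol.
Mass of CaCl₂·2H₂O: 665.7 × 147 = 97,860 g.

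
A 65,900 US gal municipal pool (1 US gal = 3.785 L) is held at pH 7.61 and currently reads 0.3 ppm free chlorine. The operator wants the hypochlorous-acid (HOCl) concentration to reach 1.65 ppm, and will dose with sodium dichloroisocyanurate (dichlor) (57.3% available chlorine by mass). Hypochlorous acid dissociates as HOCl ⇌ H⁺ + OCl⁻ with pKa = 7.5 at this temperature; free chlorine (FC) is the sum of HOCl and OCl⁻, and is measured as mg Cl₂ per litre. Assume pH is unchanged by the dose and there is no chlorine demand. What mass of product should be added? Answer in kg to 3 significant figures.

1.51 kg

Volume: 65,900 US gal × 3.785 L/gal = 249,432 L.
[OCl⁻]/[HOCl] = 10^(pH − pKa) = 10^(7.61 − 7.5) = 1.288; fraction as HOCl = 1/(1 + 1.288) = 0.437.
Free chlorine required for 1.65 ppm HOCl: 1.65 / 0.437 = 3.776 ppm.
FC to add: 3.776 − 0.3 = 3.476 mg/L as Cl₂.
Cl₂ equivalent: 3.476 mg/L × 249,432 L = 866.9 g.
Product at 57.3% available Cl: 866.9 / 0.573 = 1513 g.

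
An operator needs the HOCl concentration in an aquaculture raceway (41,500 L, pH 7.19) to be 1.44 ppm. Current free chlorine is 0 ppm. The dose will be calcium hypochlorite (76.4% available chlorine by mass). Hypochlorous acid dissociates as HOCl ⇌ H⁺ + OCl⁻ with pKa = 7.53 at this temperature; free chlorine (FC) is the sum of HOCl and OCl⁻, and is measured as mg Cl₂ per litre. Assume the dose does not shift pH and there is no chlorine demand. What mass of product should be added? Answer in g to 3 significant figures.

[OCl⁻]/[HOCl] = 10^(pH − pKa) = 10^(7.19 − 7.53) = 0.4571; fraction as HOCl = 1/(1 + 0.4571) = 0.6863.
Free chlorine required for 1.44 ppm HOCl: 1.44 / 0.6863 = 2.098 ppm.
FC to add: 2.098 − 0 = 2.098 mg/L as Cl₂.
Cl₂ equivalent: 2.098 mg/L × 41,500 L = 87.08 g.
Product at 76.4% available Cl: 87.08 / 0.764 = 114 g.

114 g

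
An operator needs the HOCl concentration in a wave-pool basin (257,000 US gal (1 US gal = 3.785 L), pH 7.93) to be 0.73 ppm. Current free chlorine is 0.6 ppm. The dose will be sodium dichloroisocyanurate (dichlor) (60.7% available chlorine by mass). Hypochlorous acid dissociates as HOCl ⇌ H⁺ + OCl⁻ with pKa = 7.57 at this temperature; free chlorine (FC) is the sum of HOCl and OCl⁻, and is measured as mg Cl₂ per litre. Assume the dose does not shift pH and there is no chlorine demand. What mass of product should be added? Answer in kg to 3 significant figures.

2.89 kg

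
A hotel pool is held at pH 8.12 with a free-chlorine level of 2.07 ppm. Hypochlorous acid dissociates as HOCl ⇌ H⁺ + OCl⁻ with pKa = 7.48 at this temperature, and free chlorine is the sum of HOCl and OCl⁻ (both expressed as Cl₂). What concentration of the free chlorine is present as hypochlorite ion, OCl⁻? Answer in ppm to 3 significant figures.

1.68 ppm

[OCl⁻]/[HOCl] = 10^(pH − pKa) = 10^(8.12 − 7.48) = 10^0.64 = 4.365.
Fraction as HOCl = 1 / (1 + 4.365) = 0.1864.
OCl⁻ = (1 − 0.1864) × 2.07 ppm = 1.684 ppm.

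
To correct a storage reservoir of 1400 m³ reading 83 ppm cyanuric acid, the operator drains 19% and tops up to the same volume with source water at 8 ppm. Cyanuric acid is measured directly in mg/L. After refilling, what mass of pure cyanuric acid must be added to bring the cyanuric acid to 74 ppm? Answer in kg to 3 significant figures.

Volume: 1400 m³ = 1,400,000 L.
After draining 19% and refilling: 83 × 0.81 + 8 × 0.19 = 68.75 ppm.
Deficit to target: 74 − 68.75 = 5.25 mg/L.
Mass: 5.25 mg/L × 1,400,000 L = 7350 g cyanuric acid.

7.35 kg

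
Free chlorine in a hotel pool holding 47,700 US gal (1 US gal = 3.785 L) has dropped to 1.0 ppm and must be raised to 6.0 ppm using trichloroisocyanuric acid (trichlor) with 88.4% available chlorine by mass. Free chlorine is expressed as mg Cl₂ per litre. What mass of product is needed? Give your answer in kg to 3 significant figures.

1.02 kg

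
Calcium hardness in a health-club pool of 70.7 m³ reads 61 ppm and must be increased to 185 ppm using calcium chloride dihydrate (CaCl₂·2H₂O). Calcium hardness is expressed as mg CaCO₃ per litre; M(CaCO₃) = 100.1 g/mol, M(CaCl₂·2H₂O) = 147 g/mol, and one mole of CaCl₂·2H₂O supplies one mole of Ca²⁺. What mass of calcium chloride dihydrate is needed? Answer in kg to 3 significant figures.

12.9 kg

Volume: 70.7 m³ = 70,700 L.
Hardness to add: (185 − 61) = 124 mg/L as CaCO₃ × 70,700 L = 8767 g as CaCO₃.
Moles of Ca²⁺ (1 mol Ca²⁺ ≡ 1 mol CaCO₃): 8767 / 100.1 g/mol = 87.58 mol.
Mass of CaCl₂·2H₂O: 87.58 × 147 = 12,870 g.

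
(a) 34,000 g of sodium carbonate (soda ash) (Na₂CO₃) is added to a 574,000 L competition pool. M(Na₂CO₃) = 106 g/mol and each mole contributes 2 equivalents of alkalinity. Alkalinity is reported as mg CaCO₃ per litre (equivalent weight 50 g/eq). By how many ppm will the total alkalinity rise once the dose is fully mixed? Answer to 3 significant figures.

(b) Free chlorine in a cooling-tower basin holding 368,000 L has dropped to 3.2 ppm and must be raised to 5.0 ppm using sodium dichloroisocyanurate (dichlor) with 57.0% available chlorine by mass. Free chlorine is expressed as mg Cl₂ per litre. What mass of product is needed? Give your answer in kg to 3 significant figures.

(a) 55.9 ppm; (b) 1.16 kg

(a) Moles of Na₂CO₃: 34,000 g ÷ 106 g/mol = 320.8 mol → 641.5 eq of alkalinity.
(a) As CaCO₃: 641.5 eq × 50 g/eq = 32,080 g.
(a) Rise: 32,080 g / 574,000 L × 1000 = 55.88 mg/L.

(b) Chlorine deficit: 5.0 − 3.2 = 1.8 ppm = 1.8 mg/L as Cl₂.
(b) Cl₂ equivalent needed: 1.8 mg/L × 368,000 L = 662,400 mg = 662.4 g.
(b) Product at 57.0% available chlorine: 662.4 / 0.57 = 1162 g.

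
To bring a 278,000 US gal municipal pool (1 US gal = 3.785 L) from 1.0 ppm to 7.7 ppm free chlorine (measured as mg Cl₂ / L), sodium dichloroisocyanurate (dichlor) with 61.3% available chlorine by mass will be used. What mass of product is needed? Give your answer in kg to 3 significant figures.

11.5 kg

Volume: 278,000 US gal × 3.785 L/gal = 1,052,230 L.
Chlorine deficit: 7.7 − 1.0 = 6.7 ppm = 6.7 mg/L as Cl₂.
Cl₂ equivalent needed: 6.7 mg/L × 1,052,230 L = 7,050,000 mg = 7050 g.
Product at 61.3% available chlorine: 7050 / 0.613 = 11,500 g.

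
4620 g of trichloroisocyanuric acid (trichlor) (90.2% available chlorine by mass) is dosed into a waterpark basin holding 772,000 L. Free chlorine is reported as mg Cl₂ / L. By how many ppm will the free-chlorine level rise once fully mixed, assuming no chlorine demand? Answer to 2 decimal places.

5.40 ppm

Available chlorine delivered: 4620 g × 0.902 = 4167 g as Cl₂.
Concentration rise: 4167 g / 772,000 L = 5.398 mg/L = 5.40 ppm.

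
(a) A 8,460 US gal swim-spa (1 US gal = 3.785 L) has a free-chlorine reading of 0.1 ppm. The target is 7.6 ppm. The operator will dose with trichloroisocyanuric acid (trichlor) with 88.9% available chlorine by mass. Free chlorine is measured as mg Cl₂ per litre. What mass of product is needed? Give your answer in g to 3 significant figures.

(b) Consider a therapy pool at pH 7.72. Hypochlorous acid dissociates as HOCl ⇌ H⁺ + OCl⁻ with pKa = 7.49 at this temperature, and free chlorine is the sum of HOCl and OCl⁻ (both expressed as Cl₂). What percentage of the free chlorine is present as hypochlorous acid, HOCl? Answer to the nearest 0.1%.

(a) 270 g; (b) 37.1%

(a) Volume: 8,460 US gal × 3.785 L/gal = 32,021 L.
(a) Chlorine deficit: 7.6 − 0.1 = 7.5 ppm = 7.5 mg/L as Cl₂.
(a) Cl₂ equivalent needed: 7.5 mg/L × 32,021 L = 240,200 mg = 240.2 g.
(a) Product at 88.9% available chlorine: 240.2 / 0.889 = 270.1 g.

(b) [OCl⁻]/[HOCl] = 10^(pH − pKa) = 10^(7.72 − 7.49) = 10^0.23 = 1.698.
(b) Fraction as HOCl = 1 / (1 + 1.698) = 0.3706.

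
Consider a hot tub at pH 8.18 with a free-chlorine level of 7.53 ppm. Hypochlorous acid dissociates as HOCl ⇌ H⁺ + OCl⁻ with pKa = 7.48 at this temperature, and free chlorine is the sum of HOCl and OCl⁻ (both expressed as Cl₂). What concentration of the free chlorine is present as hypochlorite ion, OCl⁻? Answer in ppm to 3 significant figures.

[OCl⁻]/[HOCl] = 10^(pH − pKa) = 10^(8.18 − 7.48) = 10^0.70 = 5.012.
Fraction as HOCl = 1 / (1 + 5.012) = 0.1663.
OCl⁻ = (1 − 0.1663) × 7.53 ppm = 6.277 ppm.

6.28 ppm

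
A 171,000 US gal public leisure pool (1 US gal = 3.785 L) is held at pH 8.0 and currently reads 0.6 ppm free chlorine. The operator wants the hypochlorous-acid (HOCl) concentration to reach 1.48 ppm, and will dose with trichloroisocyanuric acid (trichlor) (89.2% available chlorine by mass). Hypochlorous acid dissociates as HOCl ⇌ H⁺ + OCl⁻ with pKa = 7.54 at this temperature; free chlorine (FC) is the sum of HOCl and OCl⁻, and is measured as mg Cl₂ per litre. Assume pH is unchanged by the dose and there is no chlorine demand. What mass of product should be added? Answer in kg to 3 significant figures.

3.74 kg

Volume: 171,000 US gal × 3.785 L/gal = 647,235 L.
[OCl⁻]/[HOCl] = 10^(pH − pKa) = 10^(8.0 − 7.54) = 2.884; fraction as HOCl = 1/(1 + 2.884) = 0.2575.
Free chlorine required for 1.48 ppm HOCl: 1.48 / 0.2575 = 5.748 ppm.
FC to add: 5.748 − 0.6 = 5.148 mg/L as Cl₂.
Cl₂ equivalent: 5.148 mg/L × 647,235 L = 3332 g.
Product at 89.2% available Cl: 3332 / 0.892 = 3736 g.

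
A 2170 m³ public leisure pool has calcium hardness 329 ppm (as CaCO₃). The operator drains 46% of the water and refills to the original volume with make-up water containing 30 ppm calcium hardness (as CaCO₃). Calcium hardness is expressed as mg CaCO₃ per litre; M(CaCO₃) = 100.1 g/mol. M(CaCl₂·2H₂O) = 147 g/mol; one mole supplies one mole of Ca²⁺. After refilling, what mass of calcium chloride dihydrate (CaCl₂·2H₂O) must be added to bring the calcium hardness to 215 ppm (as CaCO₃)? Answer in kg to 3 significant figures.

75.0 kg

Volume: 2170 m³ = 2,170,000 L.
After draining 46% and refilling: 329 × 0.54 + 30 × 0.46 = 191.46 ppm.
Deficit to target: 215 − 191.46 = 23.54 mg/L.
As CaCO₃: 23.54 mg/L × 2,170,000 L = 51,080 g; ÷ 100.1 = 510.3 mol Ca²⁺.
Mass: 510.3 × 147 = 75,020 g.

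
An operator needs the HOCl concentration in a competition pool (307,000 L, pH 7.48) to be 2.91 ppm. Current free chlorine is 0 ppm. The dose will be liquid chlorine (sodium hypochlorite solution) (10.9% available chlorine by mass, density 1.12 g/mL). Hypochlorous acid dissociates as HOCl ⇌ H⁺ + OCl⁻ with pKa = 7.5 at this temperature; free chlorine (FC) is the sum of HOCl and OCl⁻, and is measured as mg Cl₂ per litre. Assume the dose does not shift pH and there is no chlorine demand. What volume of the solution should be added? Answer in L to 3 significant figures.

14.3 L

[OCl⁻]/[HOCl] = 10^(pH − pKa) = 10^(7.48 − 7.5) = 0.955; fraction as HOCl = 1/(1 + 0.955) = 0.5115.
Free chlorine required for 2.91 ppm HOCl: 2.91 / 0.5115 = 5.689 ppm.
FC to add: 5.689 − 0 = 5.689 mg/L as Cl₂.
Cl₂ equivalent: 5.689 mg/L × 307,000 L = 1747 g.
Product at 10.9% available Cl: 1747 / 0.109 = 16,020 g.
Volume: 16,020 g ÷ 1.12 g/mL = 14,310 mL.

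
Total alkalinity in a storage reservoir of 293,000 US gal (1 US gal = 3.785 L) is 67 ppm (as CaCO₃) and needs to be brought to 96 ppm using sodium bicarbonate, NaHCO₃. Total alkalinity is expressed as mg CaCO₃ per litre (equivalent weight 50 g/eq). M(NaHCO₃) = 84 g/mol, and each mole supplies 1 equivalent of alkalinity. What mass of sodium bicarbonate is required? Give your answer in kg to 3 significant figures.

Volume: 293,000 US gal × 3.785 L/gal = 1,109,005 L.
Alkalinity to add: (96 − 67) = 29 mg/L as CaCO₃ × 1,109,005 L = 32,160 g as CaCO₃.
Equivalents: 32,160 g ÷ 50 g/eq = 643.2 eq.
NaHCO₃ supplies 1 eq per mole → 643.2 mol.
Mass: 643.2 mol × 84 g/mol = 54,030 g.

54.0 kg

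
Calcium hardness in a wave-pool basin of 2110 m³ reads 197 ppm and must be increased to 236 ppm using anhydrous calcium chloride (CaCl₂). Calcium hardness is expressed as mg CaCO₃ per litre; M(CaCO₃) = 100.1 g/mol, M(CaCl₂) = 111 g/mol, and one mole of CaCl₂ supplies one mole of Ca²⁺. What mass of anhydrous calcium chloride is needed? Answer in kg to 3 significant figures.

Volume: 2110 m³ = 2,110,000 L.
Hardness to add: (236 − 197) = 39 mg/L as CaCO₃ × 2,110,000 L = 82,290 g as CaCO₃.
Moles of Ca²⁺ (1 mol Ca²⁺ ≡ 1 mol CaCO₃): 82,290 / 100.1 g/mol = 822.1 mol.
Mass of CaCl₂: 822.1 × 111 = 91,250 g.

91.3 kg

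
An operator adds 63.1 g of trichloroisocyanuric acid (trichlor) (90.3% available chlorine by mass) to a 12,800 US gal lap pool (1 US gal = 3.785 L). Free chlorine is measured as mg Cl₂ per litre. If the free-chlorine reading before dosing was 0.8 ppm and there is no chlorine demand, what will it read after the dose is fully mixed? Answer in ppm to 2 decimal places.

Volume: 12,800 US gal × 3.785 L/gal = 48,448 L.
Available chlorine delivered: 63.1 g × 0.903 = 56.98 g as Cl₂.
Concentration rise: 56.98 g / 48,448 L = 1.176 mg/L = 1.18 ppm.
Final FC: 0.8 + 1.18 = 1.98 ppm.

1.98 ppm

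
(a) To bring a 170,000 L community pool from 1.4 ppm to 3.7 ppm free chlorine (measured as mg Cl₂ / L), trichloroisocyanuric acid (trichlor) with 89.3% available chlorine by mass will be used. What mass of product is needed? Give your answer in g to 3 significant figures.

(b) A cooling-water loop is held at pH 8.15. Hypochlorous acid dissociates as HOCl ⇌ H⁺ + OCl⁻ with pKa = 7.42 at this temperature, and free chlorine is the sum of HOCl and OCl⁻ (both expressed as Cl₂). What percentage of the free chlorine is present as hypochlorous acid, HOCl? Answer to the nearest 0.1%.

(a) 438 g; (b) 15.7%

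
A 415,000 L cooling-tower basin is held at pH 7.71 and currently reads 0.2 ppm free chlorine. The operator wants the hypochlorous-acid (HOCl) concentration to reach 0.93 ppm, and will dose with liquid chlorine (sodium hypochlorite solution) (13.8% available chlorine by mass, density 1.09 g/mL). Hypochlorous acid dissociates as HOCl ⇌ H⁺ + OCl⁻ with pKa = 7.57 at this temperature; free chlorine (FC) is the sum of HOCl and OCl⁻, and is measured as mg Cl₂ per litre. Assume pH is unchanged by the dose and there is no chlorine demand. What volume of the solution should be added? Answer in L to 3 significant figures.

5.56 L

[OCl⁻]/[HOCl] = 10^(pH − pKa) = 10^(7.71 − 7.57) = 1.38; fraction as HOCl = 1/(1 + 1.38) = 0.4201.
Free chlorine required for 0.93 ppm HOCl: 0.93 / 0.4201 = 2.214 ppm.
FC to add: 2.214 − 0.2 = 2.014 mg/L as Cl₂.
Cl₂ equivalent: 2.014 mg/L × 415,000 L = 835.7 g.
Product at 13.8% available Cl: 835.7 / 0.138 = 6056 g.
Volume: 6056 g ÷ 1.09 g/mL = 5556 mL.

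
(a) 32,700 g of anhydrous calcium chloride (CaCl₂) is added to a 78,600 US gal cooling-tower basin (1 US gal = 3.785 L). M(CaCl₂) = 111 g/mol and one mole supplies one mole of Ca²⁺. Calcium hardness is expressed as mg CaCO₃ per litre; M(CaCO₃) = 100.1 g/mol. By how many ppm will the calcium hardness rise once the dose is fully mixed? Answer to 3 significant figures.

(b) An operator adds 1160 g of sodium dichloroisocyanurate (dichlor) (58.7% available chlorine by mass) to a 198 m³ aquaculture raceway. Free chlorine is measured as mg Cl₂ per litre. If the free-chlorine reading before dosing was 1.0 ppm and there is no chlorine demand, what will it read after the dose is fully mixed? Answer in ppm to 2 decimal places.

(a) 99.1 ppm; (b) 4.44 ppm

(a) Volume: 78,600 US gal × 3.785 L/gal = 297,501 L.
(a) Moles of Ca²⁺: 32,700 g ÷ 111 g/mol = 294.6 mol.
(a) As CaCO₃: 294.6 mol × 100.1 g/mol = 29,490 g.
(a) Rise: 29,490 g / 297,501 L × 1000 = 99.12 mg/L.

(b) Volume: 198 m³ = 198,000 L.
(b) Available chlorine delivered: 1160 g × 0.587 = 680.9 g as Cl₂.
(b) Concentration rise: 680.9 g / 198,000 L = 3.439 mg/L = 3.44 ppm.
(b) Final FC: 1.0 + 3.44 = 4.44 ppm.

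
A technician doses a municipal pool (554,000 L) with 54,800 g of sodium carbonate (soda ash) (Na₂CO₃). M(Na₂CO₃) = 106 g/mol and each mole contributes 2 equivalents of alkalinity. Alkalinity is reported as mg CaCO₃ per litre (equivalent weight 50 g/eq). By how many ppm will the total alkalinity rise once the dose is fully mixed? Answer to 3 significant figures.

93.3 ppm

Moles of Na₂CO₃: 54,800 g ÷ 106 g/mol = 517 mol → 1034 eq of alkalinity.
As CaCO₃: 1034 eq × 50 g/eq = 51,700 g.
Rise: 51,700 g / 554,000 L × 1000 = 93.32 mg/L.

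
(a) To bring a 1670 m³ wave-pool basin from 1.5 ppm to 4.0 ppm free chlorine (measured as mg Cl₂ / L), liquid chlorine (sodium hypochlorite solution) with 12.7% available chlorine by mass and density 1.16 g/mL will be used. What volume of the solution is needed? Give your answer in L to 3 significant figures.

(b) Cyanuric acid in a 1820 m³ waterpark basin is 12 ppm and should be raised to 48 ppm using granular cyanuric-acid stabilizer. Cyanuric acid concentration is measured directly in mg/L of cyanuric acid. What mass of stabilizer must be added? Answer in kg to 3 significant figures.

(a) Volume: 1670 m³ = 1,670,000 L.
(a) Chlorine deficit: 4.0 − 1.5 = 2.5 ppm = 2.5 mg/L as Cl₂.
(a) Cl₂ equivalent needed: 2.5 mg/L × 1,670,000 L = 4,175,000 mg = 4175 g.
(a) Product at 12.7% available chlorine: 4175 / 0.127 = 32,870 g.
(a) Volume at density 1.16 g/mL: 32,870 g ÷ 1.16 g/mL = 28,340 mL.

(b) Volume: 1820 m³ = 1,820,000 L.
(b) CYA to add: (48 − 12) = 36 mg/L × 1,820,000 L = 65,520 g cyanuric acid.

(a) 28.3 L; (b) 65.5 kg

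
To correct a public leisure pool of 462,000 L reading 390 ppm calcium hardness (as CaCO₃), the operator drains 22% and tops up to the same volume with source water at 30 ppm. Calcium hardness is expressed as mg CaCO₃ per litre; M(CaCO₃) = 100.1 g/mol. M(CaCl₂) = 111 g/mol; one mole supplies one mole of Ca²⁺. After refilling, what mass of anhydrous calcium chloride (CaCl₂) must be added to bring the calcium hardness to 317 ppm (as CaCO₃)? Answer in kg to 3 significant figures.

3.18 kg

After draining 22% and refilling: 390 × 0.78 + 30 × 0.22 = 310.8 ppm.
Deficit to target: 317 − 310.8 = 6.2 mg/L.
As CaCO₃: 6.2 mg/L × 462,000 L = 2864 g; ÷ 100.1 = 28.62 mol Ca²⁺.
Mass: 28.62 × 111 = 3176 g.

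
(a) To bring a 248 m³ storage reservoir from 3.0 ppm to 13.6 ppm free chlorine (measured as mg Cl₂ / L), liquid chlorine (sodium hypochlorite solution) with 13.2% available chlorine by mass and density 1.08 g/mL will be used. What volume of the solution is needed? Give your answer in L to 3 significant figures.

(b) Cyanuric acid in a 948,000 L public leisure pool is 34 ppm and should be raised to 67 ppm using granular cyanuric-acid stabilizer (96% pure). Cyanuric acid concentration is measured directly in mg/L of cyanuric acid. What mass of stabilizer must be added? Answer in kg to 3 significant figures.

(a) Volume: 248 m³ = 248,000 L.
(a) Chlorine deficit: 13.6 − 3.0 = 10.6 ppm = 10.6 mg/L as Cl₂.
(a) Cl₂ equivalent needed: 10.6 mg/L × 248,000 L = 2,629,000 mg = 2629 g.
(a) Product at 13.2% available chlorine: 2629 / 0.132 = 19,920 g.
(a) Volume at density 1.08 g/mL: 19,920 g ÷ 1.08 g/mL = 18,440 mL.

(b) CYA to add: (67 − 34) = 33 mg/L × 948,000 L = 31,280 g cyanuric acid.
(b) At 96% purity: 31,280 / 0.96 = 32,590 g product.

(a) 18.4 L; (b) 32.6 kg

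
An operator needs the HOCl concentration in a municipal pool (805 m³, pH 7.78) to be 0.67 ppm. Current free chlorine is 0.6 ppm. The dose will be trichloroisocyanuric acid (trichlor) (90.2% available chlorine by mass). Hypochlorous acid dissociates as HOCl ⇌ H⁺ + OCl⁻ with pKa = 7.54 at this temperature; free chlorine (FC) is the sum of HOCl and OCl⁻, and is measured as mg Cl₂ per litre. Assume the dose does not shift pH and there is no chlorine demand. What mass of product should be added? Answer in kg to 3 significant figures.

Volume: 805 m³ = 805,000 L.
[OCl⁻]/[HOCl] = 10^(pH − pKa) = 10^(7.78 − 7.54) = 1.738; fraction as HOCl = 1/(1 + 1.738) = 0.3653.
Free chlorine required for 0.67 ppm HOCl: 0.67 / 0.3653 = 1.834 ppm.
FC to add: 1.834 − 0.6 = 1.234 mg/L as Cl₂.
Cl₂ equivalent: 1.234 mg/L × 805,000 L = 993.6 g.
Product at 90.2% available Cl: 993.6 / 0.902 = 1102 g.

1.10 kg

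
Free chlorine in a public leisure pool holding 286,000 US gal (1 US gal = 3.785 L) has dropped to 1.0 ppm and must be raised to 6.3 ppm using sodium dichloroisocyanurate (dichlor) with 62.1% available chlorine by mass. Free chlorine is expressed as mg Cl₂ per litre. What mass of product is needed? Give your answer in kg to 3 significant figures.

Volume: 286,000 US gal × 3.785 L/gal = 1,082,510 L.
Chlorine deficit: 6.3 − 1.0 = 5.3 ppm = 5.3 mg/L as Cl₂.
Cl₂ equivalent needed: 5.3 mg/L × 1,082,510 L = 5,737,000 mg = 5737 g.
Product at 62.1% available chlorine: 5737 / 0.621 = 9239 g.

9.24 kg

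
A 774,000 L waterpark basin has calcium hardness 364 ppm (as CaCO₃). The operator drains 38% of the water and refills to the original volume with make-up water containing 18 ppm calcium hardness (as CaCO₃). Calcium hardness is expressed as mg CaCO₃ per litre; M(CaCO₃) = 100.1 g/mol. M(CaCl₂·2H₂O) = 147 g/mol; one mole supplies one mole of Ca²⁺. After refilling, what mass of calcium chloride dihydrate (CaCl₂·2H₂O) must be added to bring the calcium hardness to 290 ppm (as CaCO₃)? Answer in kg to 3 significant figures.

65.3 kg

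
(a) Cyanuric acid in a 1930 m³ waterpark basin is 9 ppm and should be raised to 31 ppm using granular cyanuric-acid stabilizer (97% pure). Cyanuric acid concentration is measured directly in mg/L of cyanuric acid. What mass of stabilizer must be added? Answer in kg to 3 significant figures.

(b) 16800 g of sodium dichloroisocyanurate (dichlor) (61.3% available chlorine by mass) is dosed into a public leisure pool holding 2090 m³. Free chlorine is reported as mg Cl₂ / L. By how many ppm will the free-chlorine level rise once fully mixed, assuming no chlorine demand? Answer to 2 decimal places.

(a) 43.8 kg; (b) 4.93 ppm

(a) Volume: 1930 m³ = 1,930,000 L.
(a) CYA to add: (31 − 9) = 22 mg/L × 1,930,000 L = 42,460 g cyanuric acid.
(a) At 97% purity: 42,460 / 0.97 = 43,770 g product.

(b) Volume: 2090 m³ = 2,090,000 L.
(b) Available chlorine delivered: 16,800 g × 0.613 = 10,300 g as Cl₂.
(b) Concentration rise: 10,300 g / 2,090,000 L = 4.927 mg/L = 4.93 ppm.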